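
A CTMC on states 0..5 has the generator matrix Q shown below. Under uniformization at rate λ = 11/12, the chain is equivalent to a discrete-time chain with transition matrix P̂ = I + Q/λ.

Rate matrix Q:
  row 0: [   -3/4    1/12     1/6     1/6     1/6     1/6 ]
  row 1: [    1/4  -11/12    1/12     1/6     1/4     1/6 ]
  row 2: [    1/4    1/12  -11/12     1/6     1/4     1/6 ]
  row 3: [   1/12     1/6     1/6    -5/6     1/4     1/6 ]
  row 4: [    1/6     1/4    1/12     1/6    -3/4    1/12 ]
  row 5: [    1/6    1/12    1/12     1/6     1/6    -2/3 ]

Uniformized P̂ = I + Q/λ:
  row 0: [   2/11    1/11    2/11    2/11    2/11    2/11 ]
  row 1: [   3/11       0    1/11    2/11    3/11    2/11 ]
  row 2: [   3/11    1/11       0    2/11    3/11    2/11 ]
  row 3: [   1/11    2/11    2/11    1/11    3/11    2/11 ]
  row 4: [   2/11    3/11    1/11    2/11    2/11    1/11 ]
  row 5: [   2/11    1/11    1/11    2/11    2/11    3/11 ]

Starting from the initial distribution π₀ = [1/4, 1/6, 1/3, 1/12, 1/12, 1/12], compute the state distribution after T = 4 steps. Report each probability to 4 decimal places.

t=0: π = [0.2500, 0.1667, 0.3333, 0.0833, 0.0833, 0.0833]
t=1: π = [0.2197, 0.0985, 0.0909, 0.1742, 0.2348, 0.1818]
t=2: π = [0.1832, 0.1405, 0.1185, 0.1660, 0.2149, 0.1770]
t=3: π = [0.1903, 0.1323, 0.1119, 0.1667, 0.2204, 0.1784]
t=4: π = [0.1889, 0.1341, 0.1132, 0.1667, 0.2192, 0.1780]

π = [0.1889, 0.1341, 0.1132, 0.1667, 0.2192, 0.1780]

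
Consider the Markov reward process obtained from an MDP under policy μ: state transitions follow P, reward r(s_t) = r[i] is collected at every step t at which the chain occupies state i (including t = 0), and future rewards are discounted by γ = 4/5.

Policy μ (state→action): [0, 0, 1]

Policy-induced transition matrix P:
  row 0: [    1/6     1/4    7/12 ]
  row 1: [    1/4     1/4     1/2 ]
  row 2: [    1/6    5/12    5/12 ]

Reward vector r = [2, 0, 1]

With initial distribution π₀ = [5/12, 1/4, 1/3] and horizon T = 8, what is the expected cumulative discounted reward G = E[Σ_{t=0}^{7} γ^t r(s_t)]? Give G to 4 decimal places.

G = 3.9098

t=0: π = [0.4167, 0.2500, 0.3333], E[r] = 1.1667, γ^t·E[r] = 1.166667, running G = 1.166667
t=1: π = [0.1875, 0.3056, 0.5069], E[r] = 0.8819, γ^t·E[r] = 0.705556, running G = 1.872222
t=2: π = [0.1921, 0.3345, 0.4734], E[r] = 0.8576, γ^t·E[r] = 0.548889, running G = 2.421111
t=3: π = [0.1945, 0.3289, 0.4766], E[r] = 0.8656, γ^t·E[r] = 0.443210, running G = 2.864321
t=4: π = [0.1941, 0.3294, 0.4765], E[r] = 0.8646, γ^t·E[r] = 0.354160, running G = 3.218481
t=5: π = [0.1941, 0.3294, 0.4765], E[r] = 0.8647, γ^t·E[r] = 0.283346, running G = 3.501826
t=6: π = [0.1941, 0.3294, 0.4765], E[r] = 0.8647, γ^t·E[r] = 0.226678, running G = 3.728504
t=7: π = [0.1941, 0.3294, 0.4765], E[r] = 0.8647, γ^t·E[r] = 0.181342, running G = 3.909846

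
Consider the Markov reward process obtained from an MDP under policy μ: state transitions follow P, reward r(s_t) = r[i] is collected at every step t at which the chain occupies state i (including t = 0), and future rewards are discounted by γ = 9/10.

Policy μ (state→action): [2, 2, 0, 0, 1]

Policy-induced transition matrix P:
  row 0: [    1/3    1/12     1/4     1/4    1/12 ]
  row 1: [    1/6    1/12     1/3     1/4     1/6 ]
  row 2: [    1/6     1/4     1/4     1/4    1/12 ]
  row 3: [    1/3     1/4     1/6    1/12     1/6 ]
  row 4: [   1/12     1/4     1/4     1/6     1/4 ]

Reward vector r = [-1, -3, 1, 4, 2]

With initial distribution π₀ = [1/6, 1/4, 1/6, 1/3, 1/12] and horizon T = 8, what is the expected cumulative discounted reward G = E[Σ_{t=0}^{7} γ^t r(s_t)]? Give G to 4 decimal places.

G = 3.3765

t=0: π = [0.1667, 0.2500, 0.1667, 0.3333, 0.0833], E[r] = 0.7500, γ^t·E[r] = 0.750000, running G = 0.750000
t=1: π = [0.2431, 0.1806, 0.2431, 0.1875, 0.1458], E[r] = 0.5000, γ^t·E[r] = 0.450000, running G = 1.200000
t=2: π = [0.2263, 0.1794, 0.2494, 0.2066, 0.1383], E[r] = 0.5880, γ^t·E[r] = 0.476250, running G = 1.676250
t=3: π = [0.2273, 0.1824, 0.2477, 0.2040, 0.1386], E[r] = 0.5666, γ^t·E[r] = 0.413016, running G = 2.089266
t=4: π = [0.2270, 0.1817, 0.2482, 0.2044, 0.1386], E[r] = 0.5711, γ^t·E[r] = 0.374678, running G = 2.463943
t=5: π = [0.2270, 0.1819, 0.2481, 0.2044, 0.1386], E[r] = 0.5702, γ^t·E[r] = 0.336684, running G = 2.800627
t=6: π = [0.2270, 0.1818, 0.2481, 0.2044, 0.1386], E[r] = 0.5704, γ^t·E[r] = 0.303110, running G = 3.103737
t=7: π = [0.2270, 0.1819, 0.2481, 0.2044, 0.1386], E[r] = 0.5703, γ^t·E[r] = 0.272783, running G = 3.376520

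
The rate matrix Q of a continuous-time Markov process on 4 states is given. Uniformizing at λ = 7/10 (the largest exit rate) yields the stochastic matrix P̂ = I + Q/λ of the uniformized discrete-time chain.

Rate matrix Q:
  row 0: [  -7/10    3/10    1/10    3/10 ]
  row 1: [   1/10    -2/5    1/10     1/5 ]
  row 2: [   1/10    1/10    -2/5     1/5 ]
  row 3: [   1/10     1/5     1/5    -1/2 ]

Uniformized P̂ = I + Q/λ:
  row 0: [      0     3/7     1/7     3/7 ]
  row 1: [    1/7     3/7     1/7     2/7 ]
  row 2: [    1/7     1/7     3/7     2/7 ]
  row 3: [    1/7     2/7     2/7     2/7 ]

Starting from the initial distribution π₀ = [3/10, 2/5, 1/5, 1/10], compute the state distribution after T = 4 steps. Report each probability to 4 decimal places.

π = [0.1251, 0.3116, 0.2599, 0.3035]

t=0: π = [0.3000, 0.4000, 0.2000, 0.1000]
t=1: π = [0.1000, 0.3571, 0.2143, 0.3286]
t=2: π = [0.1286, 0.3204, 0.2510, 0.3000]
t=3: π = [0.1245, 0.3140, 0.2574, 0.3041]
t=4: π = [0.1251, 0.3116, 0.2599, 0.3035]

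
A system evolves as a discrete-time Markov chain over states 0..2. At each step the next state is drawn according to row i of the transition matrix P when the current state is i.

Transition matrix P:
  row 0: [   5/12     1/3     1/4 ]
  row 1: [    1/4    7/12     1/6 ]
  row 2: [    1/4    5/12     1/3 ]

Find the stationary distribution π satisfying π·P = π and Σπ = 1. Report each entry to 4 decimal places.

π = [0.3000, 0.4700, 0.2300]

Balance equations π_j = Σ_i π_i·P[i][j]:
  π_0 = 5/12·π_0 + 1/4·π_1 + 1/4·π_2
  π_1 = 1/3·π_0 + 7/12·π_1 + 5/12·π_2
  normalize: π_0 + π_1 + π_2 = 1
Solving the linear system gives exactly π = [3/10, 47/100, 23/100].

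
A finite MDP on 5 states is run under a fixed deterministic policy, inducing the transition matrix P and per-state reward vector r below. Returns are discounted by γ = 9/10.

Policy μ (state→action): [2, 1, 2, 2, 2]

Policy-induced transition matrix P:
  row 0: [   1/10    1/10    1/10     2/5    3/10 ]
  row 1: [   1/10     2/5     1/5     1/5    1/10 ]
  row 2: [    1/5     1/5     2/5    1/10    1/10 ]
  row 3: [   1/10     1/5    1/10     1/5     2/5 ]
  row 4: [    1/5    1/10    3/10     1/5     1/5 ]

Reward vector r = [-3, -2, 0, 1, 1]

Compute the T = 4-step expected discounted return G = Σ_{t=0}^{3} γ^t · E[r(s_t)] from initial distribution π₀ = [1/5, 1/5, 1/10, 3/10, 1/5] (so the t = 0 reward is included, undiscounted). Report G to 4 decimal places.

t=0: π = [0.2000, 0.2000, 0.1000, 0.3000, 0.2000], E[r] = -0.5000, γ^t·E[r] = -0.500000, running G = -0.500000
t=1: π = [0.1300, 0.2000, 0.1900, 0.2300, 0.2500], E[r] = -0.3100, γ^t·E[r] = -0.279000, running G = -0.779000
t=2: π = [0.1440, 0.2020, 0.2270, 0.2070, 0.2200], E[r] = -0.4090, γ^t·E[r] = -0.331290, running G = -1.110290
t=3: π = [0.1447, 0.2040, 0.2323, 0.2061, 0.2129], E[r] = -0.4231, γ^t·E[r] = -0.308440, running G = -1.418730

G = -1.4187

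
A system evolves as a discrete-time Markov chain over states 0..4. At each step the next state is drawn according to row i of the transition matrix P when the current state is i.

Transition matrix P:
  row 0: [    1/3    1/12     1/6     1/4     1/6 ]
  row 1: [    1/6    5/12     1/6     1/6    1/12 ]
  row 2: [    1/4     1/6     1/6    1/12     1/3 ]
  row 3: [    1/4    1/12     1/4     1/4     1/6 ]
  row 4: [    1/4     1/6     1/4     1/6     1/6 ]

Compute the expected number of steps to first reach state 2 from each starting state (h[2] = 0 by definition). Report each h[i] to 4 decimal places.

First-step conditioning: h[2] = 0; for i ≠ 2, h[i] = 1 + Σ_k P[i][k]·h[k].
  h[0] = 1 + 1/3·h[0] + 1/12·h[1] + 1/4·h[3] + 1/6·h[4]
  h[1] = 1 + 1/6·h[0] + 5/12·h[1] + 1/6·h[3] + 1/12·h[4]
  h[3] = 1 + 1/4·h[0] + 1/12·h[1] + 1/4·h[3] + 1/6·h[4]
  h[4] = 1 + 1/4·h[0] + 1/6·h[1] + 1/6·h[3] + 1/6·h[4]
Solving the 4×4 linear system over states ≠ 2 gives exactly h = [6984/1385, 7122/1385, 0, 6402/1385, 6462/1385] (h[2] = 0 is the target).

h = [5.0426, 5.1422, 0.0000, 4.6224, 4.6657]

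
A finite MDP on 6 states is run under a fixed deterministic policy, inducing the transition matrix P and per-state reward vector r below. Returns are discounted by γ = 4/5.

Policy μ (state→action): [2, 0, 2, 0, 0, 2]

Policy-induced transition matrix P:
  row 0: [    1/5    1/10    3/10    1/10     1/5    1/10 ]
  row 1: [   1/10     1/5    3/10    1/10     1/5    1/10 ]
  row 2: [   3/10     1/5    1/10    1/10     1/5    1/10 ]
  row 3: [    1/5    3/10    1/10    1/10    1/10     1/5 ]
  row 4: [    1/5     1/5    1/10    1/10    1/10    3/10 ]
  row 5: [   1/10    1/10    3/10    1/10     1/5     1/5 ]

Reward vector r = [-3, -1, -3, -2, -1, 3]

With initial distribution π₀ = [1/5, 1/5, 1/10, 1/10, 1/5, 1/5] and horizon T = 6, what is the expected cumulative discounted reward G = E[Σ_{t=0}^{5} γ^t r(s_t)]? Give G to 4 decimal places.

t=0: π = [0.2000, 0.2000, 0.1000, 0.1000, 0.2000, 0.2000], E[r] = -0.9000, γ^t·E[r] = -0.900000, running G = -0.900000
t=1: π = [0.1700, 0.1700, 0.2200, 0.1000, 0.1700, 0.1700], E[r] = -1.2000, γ^t·E[r] = -0.960000, running G = -1.860000
t=2: π = [0.1880, 0.1760, 0.2020, 0.1000, 0.1730, 0.1610], E[r] = -1.2360, γ^t·E[r] = -0.791040, running G = -2.651040
t=3: π = [0.1865, 0.1751, 0.2050, 0.1000, 0.1727, 0.1607], E[r] = -1.2402, γ^t·E[r] = -0.634982, running G = -3.286022
t=4: π = [0.1869, 0.1753, 0.2045, 0.1000, 0.1727, 0.1606], E[r] = -1.2403, γ^t·E[r] = -0.508035, running G = -3.794057
t=5: π = [0.1869, 0.1752, 0.2046, 0.1000, 0.1727, 0.1606], E[r] = -1.2404, γ^t·E[r] = -0.406458, running G = -4.200515

G = -4.2005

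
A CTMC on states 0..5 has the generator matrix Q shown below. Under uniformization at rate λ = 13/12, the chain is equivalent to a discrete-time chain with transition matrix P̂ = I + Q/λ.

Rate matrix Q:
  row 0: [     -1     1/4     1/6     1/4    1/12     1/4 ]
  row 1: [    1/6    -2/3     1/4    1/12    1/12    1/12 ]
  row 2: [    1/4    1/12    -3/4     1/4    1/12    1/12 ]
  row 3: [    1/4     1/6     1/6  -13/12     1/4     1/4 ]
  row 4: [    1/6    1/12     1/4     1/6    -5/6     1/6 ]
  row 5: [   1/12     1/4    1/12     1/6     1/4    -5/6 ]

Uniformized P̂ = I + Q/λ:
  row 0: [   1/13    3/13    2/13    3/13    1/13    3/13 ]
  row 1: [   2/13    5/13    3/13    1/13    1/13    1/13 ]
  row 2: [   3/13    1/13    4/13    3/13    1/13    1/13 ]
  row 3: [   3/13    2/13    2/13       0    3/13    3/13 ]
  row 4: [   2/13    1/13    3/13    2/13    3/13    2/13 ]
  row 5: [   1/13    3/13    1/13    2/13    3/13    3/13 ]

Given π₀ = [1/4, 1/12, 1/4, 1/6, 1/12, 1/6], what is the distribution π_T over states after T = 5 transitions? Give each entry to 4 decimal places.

t=0: π = [0.2500, 0.0833, 0.2500, 0.1667, 0.0833, 0.1667]
t=1: π = [0.1538, 0.1795, 0.1923, 0.1603, 0.1410, 0.1731]
t=2: π = [0.1558, 0.1948, 0.1948, 0.1420, 0.1499, 0.1627]
t=3: π = [0.1552, 0.1968, 0.1978, 0.1440, 0.1469, 0.1593]
t=4: π = [0.1559, 0.1969, 0.1985, 0.1437, 0.1462, 0.1588]
t=5: π = [0.1560, 0.1970, 0.1986, 0.1438, 0.1459, 0.1587]

π = [0.1560, 0.1970, 0.1986, 0.1438, 0.1459, 0.1587]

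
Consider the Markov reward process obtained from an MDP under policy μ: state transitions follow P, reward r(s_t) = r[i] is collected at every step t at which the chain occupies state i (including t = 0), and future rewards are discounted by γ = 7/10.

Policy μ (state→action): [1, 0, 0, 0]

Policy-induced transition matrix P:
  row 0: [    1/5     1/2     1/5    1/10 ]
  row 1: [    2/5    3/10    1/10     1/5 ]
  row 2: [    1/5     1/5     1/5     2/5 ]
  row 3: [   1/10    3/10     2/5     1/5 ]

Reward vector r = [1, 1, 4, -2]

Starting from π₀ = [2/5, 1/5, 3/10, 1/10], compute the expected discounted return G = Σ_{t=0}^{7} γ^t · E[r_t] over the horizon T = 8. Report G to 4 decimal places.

G = 3.6681

t=0: π = [0.4000, 0.2000, 0.3000, 0.1000], E[r] = 1.6000, γ^t·E[r] = 1.600000, running G = 1.600000
t=1: π = [0.2300, 0.3500, 0.2000, 0.2200], E[r] = 0.9400, γ^t·E[r] = 0.658000, running G = 2.258000
t=2: π = [0.2480, 0.3260, 0.2090, 0.2170], E[r] = 0.9760, γ^t·E[r] = 0.478240, running G = 2.736240
t=3: π = [0.2435, 0.3287, 0.2108, 0.2170], E[r] = 0.9814, γ^t·E[r] = 0.336620, running G = 3.072860
t=4: π = [0.2440, 0.3276, 0.2105, 0.2178], E[r] = 0.9782, γ^t·E[r] = 0.234856, running G = 3.307716
t=5: π = [0.2437, 0.3278, 0.2108, 0.2177], E[r] = 0.9793, γ^t·E[r] = 0.164590, running G = 3.472306
t=6: π = [0.2438, 0.3277, 0.2108, 0.2178], E[r] = 0.9789, γ^t·E[r] = 0.115171, running G = 3.587477
t=7: π = [0.2438, 0.3277, 0.2108, 0.2178], E[r] = 0.9790, γ^t·E[r] = 0.080629, running G = 3.668106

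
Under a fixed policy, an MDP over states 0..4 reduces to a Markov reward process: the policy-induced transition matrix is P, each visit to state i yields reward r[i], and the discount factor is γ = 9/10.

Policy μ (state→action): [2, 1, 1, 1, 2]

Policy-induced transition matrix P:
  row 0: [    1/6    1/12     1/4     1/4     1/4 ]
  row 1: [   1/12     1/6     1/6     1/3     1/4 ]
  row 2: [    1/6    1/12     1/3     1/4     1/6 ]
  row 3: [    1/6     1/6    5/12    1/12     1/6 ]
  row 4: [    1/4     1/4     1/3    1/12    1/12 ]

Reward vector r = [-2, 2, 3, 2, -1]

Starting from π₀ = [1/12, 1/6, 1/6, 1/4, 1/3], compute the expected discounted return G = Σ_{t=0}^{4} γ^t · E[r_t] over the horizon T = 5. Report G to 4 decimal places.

G = 4.2495

t=0: π = [0.0833, 0.1667, 0.1667, 0.2500, 0.3333], E[r] = 0.8333, γ^t·E[r] = 0.833333, running G = 0.833333
t=1: π = [0.1806, 0.1736, 0.3194, 0.1667, 0.1597], E[r] = 1.1181, γ^t·E[r] = 1.006250, running G = 1.839583
t=2: π = [0.1655, 0.1383, 0.3032, 0.2101, 0.1829], E[r] = 1.0926, γ^t·E[r] = 0.885000, running G = 2.724583
t=3: π = [0.1704, 0.1428, 0.3140, 0.1960, 0.1767], E[r] = 1.1022, γ^t·E[r] = 0.803531, running G = 3.528115
t=4: π = [0.1695, 0.1410, 0.3117, 0.1998, 0.1780], E[r] = 1.0996, γ^t·E[r] = 0.721433, running G = 4.249547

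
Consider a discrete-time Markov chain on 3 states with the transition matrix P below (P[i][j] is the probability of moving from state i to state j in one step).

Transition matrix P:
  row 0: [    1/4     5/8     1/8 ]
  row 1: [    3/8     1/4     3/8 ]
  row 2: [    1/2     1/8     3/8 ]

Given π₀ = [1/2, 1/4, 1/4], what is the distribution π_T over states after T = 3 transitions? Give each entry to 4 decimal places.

π = [0.3657, 0.3501, 0.2842]

t=0: π = [0.5000, 0.2500, 0.2500]
t=1: π = [0.3438, 0.4063, 0.2500]
t=2: π = [0.3633, 0.3477, 0.2891]
t=3: π = [0.3657, 0.3501, 0.2842]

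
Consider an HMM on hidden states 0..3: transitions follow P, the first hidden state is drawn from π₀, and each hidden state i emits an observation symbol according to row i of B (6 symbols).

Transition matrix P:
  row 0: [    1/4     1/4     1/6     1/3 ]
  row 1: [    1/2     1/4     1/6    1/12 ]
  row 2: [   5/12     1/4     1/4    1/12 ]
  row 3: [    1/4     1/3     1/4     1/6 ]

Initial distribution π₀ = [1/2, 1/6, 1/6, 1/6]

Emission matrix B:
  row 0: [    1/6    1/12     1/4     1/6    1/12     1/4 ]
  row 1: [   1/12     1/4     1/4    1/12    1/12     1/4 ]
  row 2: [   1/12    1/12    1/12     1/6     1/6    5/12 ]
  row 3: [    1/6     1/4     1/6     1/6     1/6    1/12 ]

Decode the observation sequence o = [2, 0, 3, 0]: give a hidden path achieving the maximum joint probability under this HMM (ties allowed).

t=0: δ = [1.250e-01, 4.167e-02, 1.389e-02, 2.778e-02]  (obs o_0=2)
t=1: δ = [5.208e-03, 2.604e-03, 1.736e-03, 6.944e-03]  ψ = [0, 0, 0, 0]  (obs o_1=0)
t=2: δ = [2.894e-04, 1.929e-04, 2.894e-04, 2.894e-04]  ψ = [3, 3, 3, 0]  (obs o_2=3)
t=3: δ = [2.009e-05, 8.038e-06, 6.028e-06, 1.608e-05]  ψ = [2, 3, 2, 0]  (obs o_3=0)
backtrack: best end state = 0; path = [0, 3, 2, 0]

path = [0, 3, 2, 0]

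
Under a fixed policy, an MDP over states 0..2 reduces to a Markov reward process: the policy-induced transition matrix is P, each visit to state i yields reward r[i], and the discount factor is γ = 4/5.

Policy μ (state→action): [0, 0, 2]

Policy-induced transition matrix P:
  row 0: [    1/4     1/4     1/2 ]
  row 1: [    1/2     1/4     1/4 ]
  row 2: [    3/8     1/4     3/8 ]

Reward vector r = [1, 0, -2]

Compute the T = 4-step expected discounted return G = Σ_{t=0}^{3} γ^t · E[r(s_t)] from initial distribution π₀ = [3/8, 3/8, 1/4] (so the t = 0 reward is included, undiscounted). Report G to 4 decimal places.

G = -0.9080

t=0: π = [0.3750, 0.3750, 0.2500], E[r] = -0.1250, γ^t·E[r] = -0.125000, running G = -0.125000
t=1: π = [0.3750, 0.2500, 0.3750], E[r] = -0.3750, γ^t·E[r] = -0.300000, running G = -0.425000
t=2: π = [0.3594, 0.2500, 0.3906], E[r] = -0.4219, γ^t·E[r] = -0.270000, running G = -0.695000
t=3: π = [0.3613, 0.2500, 0.3887], E[r] = -0.4160, γ^t·E[r] = -0.213000, running G = -0.908000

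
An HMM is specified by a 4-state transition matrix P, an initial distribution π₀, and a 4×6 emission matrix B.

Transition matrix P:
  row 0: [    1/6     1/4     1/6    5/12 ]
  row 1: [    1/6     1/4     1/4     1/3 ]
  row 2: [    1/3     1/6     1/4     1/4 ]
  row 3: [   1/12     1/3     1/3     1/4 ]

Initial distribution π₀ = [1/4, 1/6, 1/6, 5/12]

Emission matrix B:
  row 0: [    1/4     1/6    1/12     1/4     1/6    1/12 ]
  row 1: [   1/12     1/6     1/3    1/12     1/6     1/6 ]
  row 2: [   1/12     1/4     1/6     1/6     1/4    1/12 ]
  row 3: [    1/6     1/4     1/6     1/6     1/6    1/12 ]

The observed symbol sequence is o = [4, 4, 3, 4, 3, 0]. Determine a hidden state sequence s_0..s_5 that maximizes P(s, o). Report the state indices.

t=0: δ = [4.167e-02, 2.778e-02, 4.167e-02, 6.944e-02]  (obs o_0=4)
t=1: δ = [2.315e-03, 3.858e-03, 5.787e-03, 2.894e-03]  ψ = [2, 3, 3, 0]  (obs o_1=4)
t=2: δ = [4.823e-04, 8.038e-05, 2.411e-04, 2.411e-04]  ψ = [2, 1, 2, 2]  (obs o_2=3)
t=3: δ = [1.340e-05, 2.009e-05, 2.009e-05, 3.349e-05]  ψ = [0, 0, 0, 0]  (obs o_3=4)
t=4: δ = [1.674e-06, 9.303e-07, 1.861e-06, 1.395e-06]  ψ = [2, 3, 3, 3]  (obs o_4=3)
t=5: δ = [1.550e-07, 3.876e-08, 3.876e-08, 1.163e-07]  ψ = [2, 3, 2, 0]  (obs o_5=0)
backtrack: best end state = 0; path = [3, 2, 0, 3, 2, 0]

path = [3, 2, 0, 3, 2, 0]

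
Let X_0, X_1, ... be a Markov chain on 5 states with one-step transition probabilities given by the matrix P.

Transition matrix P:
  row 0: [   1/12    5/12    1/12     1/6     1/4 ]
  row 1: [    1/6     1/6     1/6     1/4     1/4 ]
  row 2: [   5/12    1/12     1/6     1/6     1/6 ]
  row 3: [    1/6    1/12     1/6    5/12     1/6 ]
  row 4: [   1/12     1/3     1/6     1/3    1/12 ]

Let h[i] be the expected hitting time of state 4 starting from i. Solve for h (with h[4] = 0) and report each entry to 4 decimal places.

First-step conditioning: h[4] = 0; for i ≠ 4, h[i] = 1 + Σ_k P[i][k]·h[k].
  h[0] = 1 + 1/12·h[0] + 5/12·h[1] + 1/12·h[2] + 1/6·h[3]
  h[1] = 1 + 1/6·h[0] + 1/6·h[1] + 1/6·h[2] + 1/4·h[3]
  h[2] = 1 + 5/12·h[0] + 1/12·h[1] + 1/6·h[2] + 1/6·h[3]
  h[3] = 1 + 1/6·h[0] + 1/12·h[1] + 1/6·h[2] + 5/12·h[3]
Solving the 4×4 linear system over states ≠ 4 gives exactly h = [6276/1369, 6360/1369, 6816/1369, 6996/1369, 0] (h[4] = 0 is the target).

h = [4.5844, 4.6457, 4.9788, 5.1103, 0.0000]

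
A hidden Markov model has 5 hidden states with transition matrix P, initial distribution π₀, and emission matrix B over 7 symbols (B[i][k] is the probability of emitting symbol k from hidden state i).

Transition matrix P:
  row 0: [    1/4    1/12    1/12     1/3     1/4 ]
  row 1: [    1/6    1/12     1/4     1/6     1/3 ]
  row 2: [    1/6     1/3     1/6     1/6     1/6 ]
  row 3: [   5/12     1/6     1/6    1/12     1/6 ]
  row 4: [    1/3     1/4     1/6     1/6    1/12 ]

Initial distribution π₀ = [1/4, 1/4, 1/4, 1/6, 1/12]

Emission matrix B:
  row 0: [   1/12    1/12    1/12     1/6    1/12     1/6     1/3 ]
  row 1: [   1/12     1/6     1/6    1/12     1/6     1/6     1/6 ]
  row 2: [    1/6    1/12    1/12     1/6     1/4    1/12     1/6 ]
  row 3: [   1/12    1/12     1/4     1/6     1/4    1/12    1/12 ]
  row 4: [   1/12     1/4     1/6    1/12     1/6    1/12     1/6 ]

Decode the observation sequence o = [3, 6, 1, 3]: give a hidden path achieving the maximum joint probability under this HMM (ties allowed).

t=0: δ = [4.167e-02, 2.083e-02, 4.167e-02, 2.778e-02, 6.944e-03]  (obs o_0=3)
t=1: δ = [3.858e-03, 2.315e-03, 1.157e-03, 1.157e-03, 1.736e-03]  ψ = [3, 2, 2, 0, 0]  (obs o_1=6)
t=2: δ = [8.038e-05, 7.234e-05, 4.823e-05, 1.072e-04, 2.411e-04]  ψ = [0, 4, 1, 0, 0]  (obs o_2=1)
t=3: δ = [1.340e-05, 5.023e-06, 6.698e-06, 6.698e-06, 2.009e-06]  ψ = [4, 4, 4, 4, 1]  (obs o_3=3)
backtrack: best end state = 0; path = [3, 0, 4, 0]

path = [3, 0, 4, 0]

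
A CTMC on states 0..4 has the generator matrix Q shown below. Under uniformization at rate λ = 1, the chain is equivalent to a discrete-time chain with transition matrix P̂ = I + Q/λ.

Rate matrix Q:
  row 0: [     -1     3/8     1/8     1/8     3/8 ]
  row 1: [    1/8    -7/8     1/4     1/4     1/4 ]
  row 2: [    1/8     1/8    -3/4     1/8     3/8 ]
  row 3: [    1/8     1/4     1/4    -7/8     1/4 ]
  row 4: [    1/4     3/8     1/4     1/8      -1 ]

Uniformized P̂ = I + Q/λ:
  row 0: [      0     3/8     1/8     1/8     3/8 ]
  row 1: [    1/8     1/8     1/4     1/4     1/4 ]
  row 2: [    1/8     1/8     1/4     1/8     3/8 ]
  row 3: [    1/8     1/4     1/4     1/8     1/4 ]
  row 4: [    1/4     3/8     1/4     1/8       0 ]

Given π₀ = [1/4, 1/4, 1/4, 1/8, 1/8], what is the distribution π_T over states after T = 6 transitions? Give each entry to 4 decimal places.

π = [0.1376, 0.2380, 0.2329, 0.1547, 0.2368]

t=0: π = [0.2500, 0.2500, 0.2500, 0.1250, 0.1250]
t=1: π = [0.1094, 0.2344, 0.2188, 0.1563, 0.2813]
t=2: π = [0.1465, 0.2422, 0.2363, 0.1543, 0.2207]
t=3: π = [0.1343, 0.2361, 0.2317, 0.1553, 0.2427]
t=4: π = [0.1385, 0.2386, 0.2332, 0.1545, 0.2351]
t=5: π = [0.1371, 0.2377, 0.2327, 0.1548, 0.2377]
t=6: π = [0.1376, 0.2380, 0.2329, 0.1547, 0.2368]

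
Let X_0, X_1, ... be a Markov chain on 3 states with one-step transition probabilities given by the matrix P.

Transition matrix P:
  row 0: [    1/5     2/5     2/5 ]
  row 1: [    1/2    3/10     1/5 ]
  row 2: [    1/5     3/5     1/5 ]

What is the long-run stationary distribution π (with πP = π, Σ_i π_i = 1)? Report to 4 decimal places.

π = [0.3235, 0.4118, 0.2647]

Balance equations π_j = Σ_i π_i·P[i][j]:
  π_0 = 1/5·π_0 + 1/2·π_1 + 1/5·π_2
  π_1 = 2/5·π_0 + 3/10·π_1 + 3/5·π_2
  normalize: π_0 + π_1 + π_2 = 1
Solving the linear system gives exactly π = [11/34, 7/17, 9/34].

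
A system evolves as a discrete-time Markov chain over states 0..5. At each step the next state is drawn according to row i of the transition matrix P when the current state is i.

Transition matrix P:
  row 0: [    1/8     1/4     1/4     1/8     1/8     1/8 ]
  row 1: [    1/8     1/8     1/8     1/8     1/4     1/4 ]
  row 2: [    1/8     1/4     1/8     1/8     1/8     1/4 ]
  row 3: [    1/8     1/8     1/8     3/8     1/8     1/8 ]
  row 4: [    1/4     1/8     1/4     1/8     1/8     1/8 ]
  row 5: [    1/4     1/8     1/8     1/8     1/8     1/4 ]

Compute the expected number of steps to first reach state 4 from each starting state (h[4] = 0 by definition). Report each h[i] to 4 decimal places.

First-step conditioning: h[4] = 0; for i ≠ 4, h[i] = 1 + Σ_k P[i][k]·h[k].
  h[0] = 1 + 1/8·h[0] + 1/4·h[1] + 1/4·h[2] + 1/8·h[3] + 1/8·h[5]
  h[1] = 1 + 1/8·h[0] + 1/8·h[1] + 1/8·h[2] + 1/8·h[3] + 1/4·h[5]
  h[2] = 1 + 1/8·h[0] + 1/4·h[1] + 1/8·h[2] + 1/8·h[3] + 1/4·h[5]
  h[3] = 1 + 1/8·h[0] + 1/8·h[1] + 1/8·h[2] + 3/8·h[3] + 1/8·h[5]
  h[5] = 1 + 1/4·h[0] + 1/8·h[1] + 1/8·h[2] + 1/8·h[3] + 1/4·h[5]
Solving the 5×5 linear system over states ≠ 4 gives exactly h = [9344/1381, 8320/1381, 9360/1381, 9512/1381, 0, 9488/1381] (h[4] = 0 is the target).

h = [6.7661, 6.0246, 6.7777, 6.8878, 0.0000, 6.8704]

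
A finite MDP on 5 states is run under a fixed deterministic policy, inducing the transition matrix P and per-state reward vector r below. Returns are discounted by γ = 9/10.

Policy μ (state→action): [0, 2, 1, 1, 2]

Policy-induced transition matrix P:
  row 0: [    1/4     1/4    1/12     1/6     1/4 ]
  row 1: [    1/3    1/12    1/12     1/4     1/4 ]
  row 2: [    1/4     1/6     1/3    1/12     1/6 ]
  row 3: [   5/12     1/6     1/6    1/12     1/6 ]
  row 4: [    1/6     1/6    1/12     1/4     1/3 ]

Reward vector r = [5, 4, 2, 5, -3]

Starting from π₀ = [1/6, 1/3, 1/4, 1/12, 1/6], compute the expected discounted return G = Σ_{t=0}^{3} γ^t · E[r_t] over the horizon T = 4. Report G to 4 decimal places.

t=0: π = [0.1667, 0.3333, 0.2500, 0.0833, 0.1667], E[r] = 2.5833, γ^t·E[r] = 2.583333, running G = 2.583333
t=1: π = [0.2778, 0.1528, 0.1528, 0.1806, 0.2361], E[r] = 2.5000, γ^t·E[r] = 2.250000, running G = 4.833333
t=2: π = [0.2731, 0.1771, 0.1366, 0.1713, 0.2419], E[r] = 2.4780, γ^t·E[r] = 2.007188, running G = 6.840521
t=3: π = [0.2731, 0.1747, 0.1318, 0.1759, 0.2445], E[r] = 2.4741, γ^t·E[r] = 1.803586, running G = 8.644107

G = 8.6441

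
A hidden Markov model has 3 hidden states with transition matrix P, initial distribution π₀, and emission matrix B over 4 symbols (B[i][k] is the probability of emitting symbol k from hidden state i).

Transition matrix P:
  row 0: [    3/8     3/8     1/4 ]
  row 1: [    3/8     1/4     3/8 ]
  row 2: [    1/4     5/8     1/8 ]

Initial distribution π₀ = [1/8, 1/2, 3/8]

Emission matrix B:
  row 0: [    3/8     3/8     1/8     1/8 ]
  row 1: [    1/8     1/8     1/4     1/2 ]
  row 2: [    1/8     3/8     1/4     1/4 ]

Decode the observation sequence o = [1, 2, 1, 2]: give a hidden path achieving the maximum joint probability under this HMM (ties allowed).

path = [2, 1, 2, 1]

t=0: δ = [4.688e-02, 6.250e-02, 1.406e-01]  (obs o_0=1)
t=1: δ = [4.395e-03, 2.197e-02, 5.859e-03]  ψ = [2, 2, 1]  (obs o_1=2)
t=2: δ = [3.090e-03, 6.866e-04, 3.090e-03]  ψ = [1, 1, 1]  (obs o_2=1)
t=3: δ = [1.448e-04, 4.828e-04, 1.931e-04]  ψ = [0, 2, 0]  (obs o_3=2)
backtrack: best end state = 1; path = [2, 1, 2, 1]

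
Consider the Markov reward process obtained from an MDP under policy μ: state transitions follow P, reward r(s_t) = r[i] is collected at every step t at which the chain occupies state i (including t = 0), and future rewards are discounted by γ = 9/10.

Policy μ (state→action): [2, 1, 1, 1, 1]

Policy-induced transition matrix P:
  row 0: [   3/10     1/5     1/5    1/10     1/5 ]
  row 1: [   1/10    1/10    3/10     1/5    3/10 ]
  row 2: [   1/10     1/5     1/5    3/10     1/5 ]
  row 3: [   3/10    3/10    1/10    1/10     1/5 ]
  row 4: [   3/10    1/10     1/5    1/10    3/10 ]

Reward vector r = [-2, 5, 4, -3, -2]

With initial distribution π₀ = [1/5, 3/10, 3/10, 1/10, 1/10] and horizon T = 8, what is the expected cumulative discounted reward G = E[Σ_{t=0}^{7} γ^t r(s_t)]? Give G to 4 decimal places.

G = 3.1200

t=0: π = [0.2000, 0.3000, 0.3000, 0.1000, 0.1000], E[r] = 1.8000, γ^t·E[r] = 1.800000, running G = 1.800000
t=1: π = [0.1800, 0.1700, 0.2200, 0.1900, 0.2400], E[r] = 0.3200, γ^t·E[r] = 0.288000, running G = 2.088000
t=2: π = [0.2220, 0.1780, 0.1980, 0.1610, 0.2410], E[r] = 0.2730, γ^t·E[r] = 0.221130, running G = 2.309130
t=3: π = [0.2248, 0.1742, 0.2017, 0.1574, 0.2419], E[r] = 0.2722, γ^t·E[r] = 0.198434, running G = 2.507564
t=4: π = [0.2248, 0.1741, 0.2017, 0.1578, 0.2416], E[r] = 0.2712, γ^t·E[r] = 0.177954, running G = 2.685518
t=5: π = [0.2248, 0.1742, 0.2016, 0.1577, 0.2416], E[r] = 0.2715, γ^t·E[r] = 0.160310, running G = 2.845828
t=6: π = [0.2248, 0.1742, 0.2016, 0.1577, 0.2416], E[r] = 0.2715, γ^t·E[r] = 0.144289, running G = 2.990117
t=7: π = [0.2248, 0.1742, 0.2016, 0.1577, 0.2416], E[r] = 0.2715, γ^t·E[r] = 0.129859, running G = 3.119976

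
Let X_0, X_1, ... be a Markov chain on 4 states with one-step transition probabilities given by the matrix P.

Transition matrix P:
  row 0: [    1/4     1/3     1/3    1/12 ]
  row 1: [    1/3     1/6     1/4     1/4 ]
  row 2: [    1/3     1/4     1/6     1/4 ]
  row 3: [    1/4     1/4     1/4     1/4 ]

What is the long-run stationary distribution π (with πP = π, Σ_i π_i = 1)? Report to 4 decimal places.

Balance equations π_j = Σ_i π_i·P[i][j]:
  π_0 = 1/4·π_0 + 1/3·π_1 + 1/3·π_2 + 1/4·π_3
  π_1 = 1/3·π_0 + 1/6·π_1 + 1/4·π_2 + 1/4·π_3
  π_2 = 1/3·π_0 + 1/4·π_1 + 1/6·π_2 + 1/4·π_3
  normalize: π_0 + π_1 + π_2 + π_3 = 1
Solving the linear system gives exactly π = [45/154, 39/154, 39/154, 31/154].

π = [0.2922, 0.2532, 0.2532, 0.2013]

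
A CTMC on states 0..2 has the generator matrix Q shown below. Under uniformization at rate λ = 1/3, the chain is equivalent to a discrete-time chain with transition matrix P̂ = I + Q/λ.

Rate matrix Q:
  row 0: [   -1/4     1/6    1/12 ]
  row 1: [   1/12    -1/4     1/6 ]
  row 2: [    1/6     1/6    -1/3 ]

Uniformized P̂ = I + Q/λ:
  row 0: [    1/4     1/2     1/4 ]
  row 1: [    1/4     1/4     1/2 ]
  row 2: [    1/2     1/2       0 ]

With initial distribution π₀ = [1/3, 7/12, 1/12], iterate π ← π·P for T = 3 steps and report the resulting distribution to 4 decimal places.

t=0: π = [0.3333, 0.5833, 0.0833]
t=1: π = [0.2708, 0.3542, 0.3750]
t=2: π = [0.3438, 0.4115, 0.2448]
t=3: π = [0.3112, 0.3971, 0.2917]

π = [0.3112, 0.3971, 0.2917]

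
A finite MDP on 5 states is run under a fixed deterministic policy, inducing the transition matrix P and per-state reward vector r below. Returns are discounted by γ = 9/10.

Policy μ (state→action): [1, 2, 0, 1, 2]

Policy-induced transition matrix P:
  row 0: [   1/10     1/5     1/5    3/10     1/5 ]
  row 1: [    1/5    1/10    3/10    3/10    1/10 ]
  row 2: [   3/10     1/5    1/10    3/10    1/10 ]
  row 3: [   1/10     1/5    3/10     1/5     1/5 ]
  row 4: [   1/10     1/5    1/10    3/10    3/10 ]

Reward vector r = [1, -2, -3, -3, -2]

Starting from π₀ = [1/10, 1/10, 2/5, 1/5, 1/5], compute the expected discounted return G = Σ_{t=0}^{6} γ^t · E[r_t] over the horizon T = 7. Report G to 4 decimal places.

G = -10.6467

t=0: π = [0.1000, 0.1000, 0.4000, 0.2000, 0.2000], E[r] = -2.3000, γ^t·E[r] = -2.300000, running G = -2.300000
t=1: π = [0.1900, 0.1900, 0.1700, 0.2800, 0.1700], E[r] = -1.8800, γ^t·E[r] = -1.692000, running G = -3.992000
t=2: π = [0.1530, 0.1810, 0.2130, 0.2720, 0.1810], E[r] = -2.0260, γ^t·E[r] = -1.641060, running G = -5.633060
t=3: π = [0.1607, 0.1819, 0.2059, 0.2728, 0.1787], E[r] = -1.9966, γ^t·E[r] = -1.455521, running G = -7.088581
t=4: π = [0.1594, 0.1818, 0.2070, 0.2727, 0.1791], E[r] = -2.0016, γ^t·E[r] = -1.313263, running G = -8.401844
t=5: π = [0.1596, 0.1818, 0.2068, 0.2727, 0.1790], E[r] = -2.0008, γ^t·E[r] = -1.181465, running G = -9.583310
t=6: π = [0.1596, 0.1818, 0.2069, 0.2727, 0.1790], E[r] = -2.0009, γ^t·E[r] = -1.063383, running G = -10.646693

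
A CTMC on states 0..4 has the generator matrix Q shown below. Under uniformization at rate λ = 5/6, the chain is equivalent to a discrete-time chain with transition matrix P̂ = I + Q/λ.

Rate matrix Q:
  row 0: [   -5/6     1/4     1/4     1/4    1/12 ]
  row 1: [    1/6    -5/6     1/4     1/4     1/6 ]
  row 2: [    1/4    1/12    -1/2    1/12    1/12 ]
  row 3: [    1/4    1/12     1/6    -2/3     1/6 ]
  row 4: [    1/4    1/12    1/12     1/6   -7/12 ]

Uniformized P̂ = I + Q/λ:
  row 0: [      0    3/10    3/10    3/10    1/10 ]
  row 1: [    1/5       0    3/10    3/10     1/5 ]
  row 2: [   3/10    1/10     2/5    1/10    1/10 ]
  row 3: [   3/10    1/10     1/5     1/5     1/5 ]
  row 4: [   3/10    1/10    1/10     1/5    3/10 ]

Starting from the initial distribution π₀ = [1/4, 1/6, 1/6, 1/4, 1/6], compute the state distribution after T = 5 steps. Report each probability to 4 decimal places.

t=0: π = [0.2500, 0.1667, 0.1667, 0.2500, 0.1667]
t=1: π = [0.2083, 0.1333, 0.2583, 0.2250, 0.1750]
t=2: π = [0.2242, 0.1283, 0.2683, 0.2083, 0.1708]
t=3: π = [0.2199, 0.1320, 0.2718, 0.2084, 0.1678]
t=4: π = [0.2208, 0.1308, 0.2728, 0.2080, 0.1676]
t=5: π = [0.2207, 0.1311, 0.2730, 0.2079, 0.1674]

π = [0.2207, 0.1311, 0.2730, 0.2079, 0.1674]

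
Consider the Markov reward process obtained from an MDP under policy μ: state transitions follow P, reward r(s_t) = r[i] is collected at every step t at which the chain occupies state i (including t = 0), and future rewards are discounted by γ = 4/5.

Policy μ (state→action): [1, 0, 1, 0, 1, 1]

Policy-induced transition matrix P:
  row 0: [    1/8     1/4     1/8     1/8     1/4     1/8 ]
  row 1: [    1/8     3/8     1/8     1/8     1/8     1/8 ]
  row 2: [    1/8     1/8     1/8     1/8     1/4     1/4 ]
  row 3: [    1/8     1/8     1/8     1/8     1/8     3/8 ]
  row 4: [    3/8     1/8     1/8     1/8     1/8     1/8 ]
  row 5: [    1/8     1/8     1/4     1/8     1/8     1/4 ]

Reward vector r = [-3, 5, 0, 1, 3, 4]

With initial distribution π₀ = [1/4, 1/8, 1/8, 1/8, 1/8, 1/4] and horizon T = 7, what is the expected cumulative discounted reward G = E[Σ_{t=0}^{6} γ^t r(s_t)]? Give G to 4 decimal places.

t=0: π = [0.2500, 0.1250, 0.1250, 0.1250, 0.1250, 0.2500], E[r] = 1.3750, γ^t·E[r] = 1.375000, running G = 1.375000
t=1: π = [0.1563, 0.1875, 0.1563, 0.1250, 0.1719, 0.2031], E[r] = 1.9219, γ^t·E[r] = 1.537500, running G = 2.912500
t=2: π = [0.1680, 0.1914, 0.1504, 0.1250, 0.1641, 0.2012], E[r] = 1.8750, γ^t·E[r] = 1.200000, running G = 4.112500
t=3: π = [0.1660, 0.1938, 0.1501, 0.1250, 0.1648, 0.2002], E[r] = 1.8914, γ^t·E[r] = 0.968375, running G = 5.080875
t=4: π = [0.1662, 0.1942, 0.1500, 0.1250, 0.1645, 0.2000], E[r] = 1.8912, γ^t·E[r] = 0.774638, running G = 5.855513
t=5: π = [0.1661, 0.1943, 0.1500, 0.1250, 0.1645, 0.2000], E[r] = 1.8919, γ^t·E[r] = 0.619928, running G = 6.475440
t=6: π = [0.1661, 0.1943, 0.1500, 0.1250, 0.1645, 0.2000], E[r] = 1.8919, γ^t·E[r] = 0.495951, running G = 6.971391

G = 6.9714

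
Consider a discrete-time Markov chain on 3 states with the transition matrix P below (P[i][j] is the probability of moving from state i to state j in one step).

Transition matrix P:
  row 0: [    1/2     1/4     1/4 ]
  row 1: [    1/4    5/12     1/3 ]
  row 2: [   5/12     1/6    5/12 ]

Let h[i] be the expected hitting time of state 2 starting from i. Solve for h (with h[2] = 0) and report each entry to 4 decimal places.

First-step conditioning: h[2] = 0; for i ≠ 2, h[i] = 1 + Σ_k P[i][k]·h[k].
  h[0] = 1 + 1/2·h[0] + 1/4·h[1]
  h[1] = 1 + 1/4·h[0] + 5/12·h[1]
Solving the 2×2 linear system over states ≠ 2 gives exactly h = [40/11, 36/11, 0] (h[2] = 0 is the target).

h = [3.6364, 3.2727, 0.0000]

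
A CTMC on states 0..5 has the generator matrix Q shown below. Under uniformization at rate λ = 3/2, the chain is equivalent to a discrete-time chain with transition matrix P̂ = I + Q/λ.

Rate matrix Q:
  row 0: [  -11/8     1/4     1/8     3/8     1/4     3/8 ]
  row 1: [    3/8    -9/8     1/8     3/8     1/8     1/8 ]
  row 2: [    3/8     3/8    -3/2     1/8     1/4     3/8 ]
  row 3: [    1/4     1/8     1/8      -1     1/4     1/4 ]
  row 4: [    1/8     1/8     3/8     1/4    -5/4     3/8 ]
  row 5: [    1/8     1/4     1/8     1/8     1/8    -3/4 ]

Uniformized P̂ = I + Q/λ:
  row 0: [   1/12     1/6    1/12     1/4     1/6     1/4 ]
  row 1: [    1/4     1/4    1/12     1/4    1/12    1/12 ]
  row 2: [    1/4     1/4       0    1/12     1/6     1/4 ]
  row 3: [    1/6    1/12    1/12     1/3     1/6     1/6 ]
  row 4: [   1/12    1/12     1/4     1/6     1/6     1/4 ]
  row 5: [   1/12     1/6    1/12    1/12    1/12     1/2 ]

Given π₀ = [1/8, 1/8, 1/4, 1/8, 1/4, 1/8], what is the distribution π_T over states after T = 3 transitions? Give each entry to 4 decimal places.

t=0: π = [0.1250, 0.1250, 0.2500, 0.1250, 0.2500, 0.1250]
t=1: π = [0.1563, 0.1667, 0.1042, 0.1771, 0.1458, 0.2500]
t=2: π = [0.1432, 0.1623, 0.0990, 0.1936, 0.1319, 0.2700]
t=3: π = [0.1430, 0.1613, 0.0971, 0.1936, 0.1306, 0.2743]

π = [0.1430, 0.1613, 0.0971, 0.1936, 0.1306, 0.2743]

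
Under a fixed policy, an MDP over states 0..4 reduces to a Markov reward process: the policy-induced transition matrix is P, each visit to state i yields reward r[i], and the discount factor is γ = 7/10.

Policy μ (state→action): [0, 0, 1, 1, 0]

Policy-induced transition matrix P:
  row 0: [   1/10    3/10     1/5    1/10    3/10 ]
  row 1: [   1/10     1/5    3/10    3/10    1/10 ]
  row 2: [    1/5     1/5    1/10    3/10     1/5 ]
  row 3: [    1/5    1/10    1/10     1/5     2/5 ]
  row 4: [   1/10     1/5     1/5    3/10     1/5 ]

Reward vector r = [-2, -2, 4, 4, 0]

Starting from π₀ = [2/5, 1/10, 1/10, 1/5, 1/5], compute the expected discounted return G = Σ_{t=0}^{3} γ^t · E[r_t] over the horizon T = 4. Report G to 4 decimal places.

t=0: π = [0.4000, 0.1000, 0.1000, 0.2000, 0.2000], E[r] = 0.2000, γ^t·E[r] = 0.200000, running G = 0.200000
t=1: π = [0.1300, 0.2200, 0.1800, 0.2000, 0.2700], E[r] = 0.8200, γ^t·E[r] = 0.574000, running G = 0.774000
t=2: π = [0.1380, 0.1930, 0.1840, 0.2540, 0.2310], E[r] = 1.0900, γ^t·E[r] = 0.534100, running G = 1.308100
t=3: π = [0.1438, 0.1884, 0.1755, 0.2470, 0.2453], E[r] = 1.0256, γ^t·E[r] = 0.351781, running G = 1.659881

G = 1.6599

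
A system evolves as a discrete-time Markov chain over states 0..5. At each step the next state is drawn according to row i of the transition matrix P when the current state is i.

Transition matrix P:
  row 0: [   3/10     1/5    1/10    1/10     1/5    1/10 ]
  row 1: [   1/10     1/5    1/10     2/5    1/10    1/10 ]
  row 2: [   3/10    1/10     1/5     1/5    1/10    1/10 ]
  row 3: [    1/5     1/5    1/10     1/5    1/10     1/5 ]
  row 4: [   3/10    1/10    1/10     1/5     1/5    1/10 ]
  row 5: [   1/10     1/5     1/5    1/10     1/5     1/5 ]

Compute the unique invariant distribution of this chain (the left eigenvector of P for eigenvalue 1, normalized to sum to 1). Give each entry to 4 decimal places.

Balance equations π_j = Σ_i π_i·P[i][j]:
  π_0 = 3/10·π_0 + 1/10·π_1 + 3/10·π_2 + 1/5·π_3 + 3/10·π_4 + 1/10·π_5
  π_1 = 1/5·π_0 + 1/5·π_1 + 1/10·π_2 + 1/5·π_3 + 1/10·π_4 + 1/5·π_5
  π_2 = 1/10·π_0 + 1/10·π_1 + 1/5·π_2 + 1/10·π_3 + 1/10·π_4 + 1/5·π_5
  π_3 = 1/10·π_0 + 2/5·π_1 + 1/5·π_2 + 1/5·π_3 + 1/5·π_4 + 1/10·π_5
  π_4 = 1/5·π_0 + 1/10·π_1 + 1/10·π_2 + 1/10·π_3 + 1/5·π_4 + 1/5·π_5
  normalize: π_0 + π_1 + π_2 + π_3 + π_4 + π_5 = 1
Solving the linear system gives exactly π = [104/475, 1392/8075, 9151/72675, 1609/8075, 10919/72675, 1076/8075].

π = [0.2189, 0.1724, 0.1259, 0.1993, 0.1502, 0.1333]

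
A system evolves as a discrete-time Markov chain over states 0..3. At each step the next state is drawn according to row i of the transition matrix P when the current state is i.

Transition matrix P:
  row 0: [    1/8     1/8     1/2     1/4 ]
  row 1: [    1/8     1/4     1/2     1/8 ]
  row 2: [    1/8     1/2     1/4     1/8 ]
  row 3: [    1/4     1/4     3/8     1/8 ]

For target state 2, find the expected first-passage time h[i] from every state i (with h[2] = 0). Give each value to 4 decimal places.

h = [2.1070, 2.0741, 0.0000, 2.3374]

First-step conditioning: h[2] = 0; for i ≠ 2, h[i] = 1 + Σ_k P[i][k]·h[k].
  h[0] = 1 + 1/8·h[0] + 1/8·h[1] + 1/4·h[3]
  h[1] = 1 + 1/8·h[0] + 1/4·h[1] + 1/8·h[3]
  h[3] = 1 + 1/4·h[0] + 1/4·h[1] + 1/8·h[3]
Solving the 3×3 linear system over states ≠ 2 gives exactly h = [512/243, 56/27, 0, 568/243] (h[2] = 0 is the target).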